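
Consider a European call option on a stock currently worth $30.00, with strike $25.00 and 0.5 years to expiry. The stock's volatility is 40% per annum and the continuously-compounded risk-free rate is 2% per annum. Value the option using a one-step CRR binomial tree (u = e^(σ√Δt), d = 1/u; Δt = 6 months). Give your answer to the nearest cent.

CRR parameters: u = e^(σ√Δt) = e^(0.4·√0.5) = 1.3269, d = 1/u = 0.7536
Per-period rate: rΔt = 0.02·0.5 = 0.01, so R = e^0.01 = 1.0101
Risk-neutral probability p = (e^0.01 − 0.7536)/(1.3269 − 0.7536) = 0.2564/0.5733 = 0.4473
Terminal stock prices: S_u = 39.81, S_d = 22.61
Terminal payoffs (S − K): max(14.81, 0) = 14.81, max(-2.391, 0) = 0
Node 0 (S = 30): V_0 = e^(−0.01)·[0.4473·14.8069 + 0.5527·0.0000] = 6.5571

$6.56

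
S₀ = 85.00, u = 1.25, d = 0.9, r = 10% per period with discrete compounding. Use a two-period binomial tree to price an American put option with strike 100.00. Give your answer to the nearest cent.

15.00

Risk-neutral probability p = (1 + 0.1 − 0.9)/(1.25 − 0.9) = 0.2000/0.3500 = 0.5714
Terminal stock prices: S_uu = 132.8, S_ud = 95.62, S_dd = 68.85
Terminal payoffs (K − S): max(-32.81, 0) = 0, max(4.375, 0) = 4.375, max(31.15, 0) = 31.15
Node u (S = 106.2): continuation = 1/1.1·[0.5714·0.0000 + 0.4286·4.3750] = 1.7045; exercise value = 0.0000 ≤ continuation, so V_u = 1.7045
Node d (S = 76.5): continuation = 1/1.1·[0.5714·4.3750 + 0.4286·31.1500] = 14.4091; exercise value = 23.5000 > continuation, so V_d = 23.5000 (exercise)
Node 0 (S = 85): continuation = 1/1.1·[0.5714·1.7045 + 0.4286·23.5000] = 10.0413; exercise value = 15.0000 > continuation, so V_0 = 15.0000 (exercise)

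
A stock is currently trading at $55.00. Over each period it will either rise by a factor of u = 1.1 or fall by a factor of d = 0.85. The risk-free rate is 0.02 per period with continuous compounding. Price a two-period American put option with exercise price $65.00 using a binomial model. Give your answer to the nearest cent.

Risk-neutral probability p = (e^0.02 − 0.85)/(1.1 − 0.85) = 0.1702/0.2500 = 0.6808
Terminal stock prices: S_uu = 66.55, S_ud = 51.43, S_dd = 39.74
Terminal payoffs (K − S): max(-1.55, 0) = 0, max(13.57, 0) = 13.57, max(25.26, 0) = 25.26
Node u (S = 60.5): continuation = e^(−0.02)·[0.6808·0.0000 + 0.3192·13.5750] = 4.2473; exercise value = 4.5000 > continuation, so V_u = 4.5000 (exercise)
Node d (S = 46.75): continuation = e^(−0.02)·[0.6808·13.5750 + 0.3192·25.2625] = 16.9629; exercise value = 18.2500 > continuation, so V_d = 18.2500 (exercise)
Node 0 (S = 55): continuation = e^(−0.02)·[0.6808·4.5000 + 0.3192·18.2500] = 8.7129; exercise value = 10.0000 > continuation, so V_0 = 10.0000 (exercise)

$10.00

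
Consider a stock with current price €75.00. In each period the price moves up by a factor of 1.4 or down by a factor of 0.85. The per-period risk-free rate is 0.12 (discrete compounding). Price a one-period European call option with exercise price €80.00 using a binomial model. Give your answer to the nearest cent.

Risk-neutral probability p = (1 + 0.12 − 0.85)/(1.4 − 0.85) = 0.2700/0.5500 = 0.4909
Terminal stock prices: S_u = 105, S_d = 63.75
Terminal payoffs (S − K): max(25, 0) = 25, max(-16.25, 0) = 0
Node 0 (S = 75): V_0 = 1/1.12·[0.4909·25.0000 + 0.5091·0.0000] = 10.9578

€10.96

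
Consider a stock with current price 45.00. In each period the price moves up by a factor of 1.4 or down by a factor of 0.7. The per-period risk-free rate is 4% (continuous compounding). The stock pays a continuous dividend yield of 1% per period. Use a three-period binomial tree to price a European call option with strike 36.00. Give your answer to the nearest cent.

Per-period risk-free factor R = e^0.04 = 1.0408; dividend-adjusted growth = e^(0.04−0.01) = 1.0305.
Risk-neutral probability p = (1.0305 − 0.7)/(1.4 − 0.7) = 0.3305/0.7000 = 0.4721
Terminal stock prices: S_uuu = 123.5, S_uud = 61.74, S_udd = 30.87, S_ddd = 15.43
Terminal payoffs (S − K): max(87.48, 0) = 87.48, max(25.74, 0) = 25.74, max(-5.13, 0) = 0, max(-20.57, 0) = 0
Node uu (S = 88.2): V_uu = e^(−0.04)·[0.4721·87.4800 + 0.5279·25.7400] = 52.7340
Node ud (S = 44.1): V_ud = e^(−0.04)·[0.4721·25.7400 + 0.5279·0.0000] = 11.6748
Node dd (S = 22.05): V_dd = e^(−0.04)·[0.4721·0.0000 + 0.5279·0.0000] = 0.0000
Node u (S = 63): V_u = e^(−0.04)·[0.4721·52.7340 + 0.5279·11.6748] = 29.8401
Node d (S = 31.5): V_d = e^(−0.04)·[0.4721·11.6748 + 0.5279·0.0000] = 5.2953
Node 0 (S = 45): V_0 = e^(−0.04)·[0.4721·29.8401 + 0.5279·5.2953] = 16.2204

16.22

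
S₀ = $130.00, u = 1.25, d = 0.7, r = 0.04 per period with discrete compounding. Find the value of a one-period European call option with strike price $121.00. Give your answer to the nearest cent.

$24.67

Risk-neutral probability p = (1 + 0.04 − 0.7)/(1.25 − 0.7) = 0.3400/0.5500 = 0.6182
Terminal stock prices: S_u = 162.5, S_d = 91
Terminal payoffs (S − K): max(41.5, 0) = 41.5, max(-30, 0) = 0
Node 0 (S = 130): V_0 = 1/1.04·[0.6182·41.5000 + 0.3818·0.0000] = 24.6678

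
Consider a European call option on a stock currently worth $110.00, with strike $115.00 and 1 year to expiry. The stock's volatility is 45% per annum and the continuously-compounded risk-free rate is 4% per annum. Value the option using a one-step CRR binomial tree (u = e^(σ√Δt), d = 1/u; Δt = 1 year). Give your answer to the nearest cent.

$23.94

CRR parameters: u = e^(σ√Δt) = e^(0.45·√1) = 1.5683, d = 1/u = 0.6376
Per-period rate: rΔt = 0.04·1 = 0.04, so R = e^0.04 = 1.0408
Risk-neutral probability p = (e^0.04 − 0.6376)/(1.5683 − 0.6376) = 0.4032/0.9307 = 0.4332
Terminal stock prices: S_u = 172.5, S_d = 70.14
Terminal payoffs (S − K): max(57.51, 0) = 57.51, max(-44.86, 0) = 0
Node 0 (S = 110): V_0 = e^(−0.04)·[0.4332·57.5143 + 0.5668·0.0000] = 23.9389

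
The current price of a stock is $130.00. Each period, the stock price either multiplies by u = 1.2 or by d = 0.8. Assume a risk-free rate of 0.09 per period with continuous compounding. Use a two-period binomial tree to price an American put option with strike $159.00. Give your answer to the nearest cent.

$29.00

Risk-neutral probability p = (e^0.09 − 0.8)/(1.2 − 0.8) = 0.2942/0.4000 = 0.7354
Terminal stock prices: S_uu = 187.2, S_ud = 124.8, S_dd = 83.2
Terminal payoffs (K − S): max(-28.2, 0) = 0, max(34.2, 0) = 34.2, max(75.8, 0) = 75.8
Node u (S = 156): continuation = e^(−0.09)·[0.7354·0.0000 + 0.2646·34.2000] = 8.2693; exercise value = 3.0000 ≤ continuation, so V_u = 8.2693
Node d (S = 104): continuation = e^(−0.09)·[0.7354·34.2000 + 0.2646·75.8000] = 41.3151; exercise value = 55.0000 > continuation, so V_d = 55.0000 (exercise)
Node 0 (S = 130): continuation = e^(−0.09)·[0.7354·8.2693 + 0.2646·55.0000] = 18.8568; exercise value = 29.0000 > continuation, so V_0 = 29.0000 (exercise)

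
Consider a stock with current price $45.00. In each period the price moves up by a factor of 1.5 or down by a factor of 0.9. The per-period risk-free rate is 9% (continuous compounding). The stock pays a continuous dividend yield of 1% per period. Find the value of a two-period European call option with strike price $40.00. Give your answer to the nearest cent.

$12.13

Per-period risk-free factor R = e^0.09 = 1.0942; dividend-adjusted growth = e^(0.09−0.01) = 1.0833.
Risk-neutral probability p = (1.0833 − 0.9)/(1.5 − 0.9) = 0.1833/0.6000 = 0.3055
Terminal stock prices: S_uu = 101.2, S_ud = 60.75, S_dd = 36.45
Terminal payoffs (S − K): max(61.25, 0) = 61.25, max(20.75, 0) = 20.75, max(-3.55, 0) = 0
Node u (S = 67.5): V_u = e^(−0.09)·[0.3055·61.2500 + 0.6945·20.7500] = 30.2711
Node d (S = 40.5): V_d = e^(−0.09)·[0.3055·20.7500 + 0.6945·0.0000] = 5.7931
Node 0 (S = 45): V_0 = e^(−0.09)·[0.3055·30.2711 + 0.6945·5.7931] = 12.1284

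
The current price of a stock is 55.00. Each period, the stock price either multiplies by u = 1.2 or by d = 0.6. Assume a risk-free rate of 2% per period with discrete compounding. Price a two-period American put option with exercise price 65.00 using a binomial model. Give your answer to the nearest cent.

14.54

Risk-neutral probability p = (1 + 0.02 − 0.6)/(1.2 − 0.6) = 0.4200/0.6000 = 0.7000
Terminal stock prices: S_uu = 79.2, S_ud = 39.6, S_dd = 19.8
Terminal payoffs (K − S): max(-14.2, 0) = 0, max(25.4, 0) = 25.4, max(45.2, 0) = 45.2
Node u (S = 66): continuation = 1/1.02·[0.7000·0.0000 + 0.3000·25.4000] = 7.4706; exercise value = 0.0000 ≤ continuation, so V_u = 7.4706
Node d (S = 33): continuation = 1/1.02·[0.7000·25.4000 + 0.3000·45.2000] = 30.7255; exercise value = 32.0000 > continuation, so V_d = 32.0000 (exercise)
Node 0 (S = 55): continuation = 1/1.02·[0.7000·7.4706 + 0.3000·32.0000] = 14.5386; exercise value = 10.0000 ≤ continuation, so V_0 = 14.5386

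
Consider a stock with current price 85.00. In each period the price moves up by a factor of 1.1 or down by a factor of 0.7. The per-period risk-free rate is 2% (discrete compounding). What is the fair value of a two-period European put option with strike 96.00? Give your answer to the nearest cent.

Risk-neutral probability p = (1 + 0.02 − 0.7)/(1.1 − 0.7) = 0.3200/0.4000 = 0.8000
Terminal stock prices: S_uu = 102.9, S_ud = 65.45, S_dd = 41.65
Terminal payoffs (K − S): max(-6.85, 0) = 0, max(30.55, 0) = 30.55, max(54.35, 0) = 54.35
Node u (S = 93.5): V_u = 1/1.02·[0.8000·0.0000 + 0.2000·30.5500] = 5.9902
Node d (S = 59.5): V_d = 1/1.02·[0.8000·30.5500 + 0.2000·54.3500] = 34.6176
Node 0 (S = 85): V_0 = 1/1.02·[0.8000·5.9902 + 0.2000·34.6176] = 11.4860

11.49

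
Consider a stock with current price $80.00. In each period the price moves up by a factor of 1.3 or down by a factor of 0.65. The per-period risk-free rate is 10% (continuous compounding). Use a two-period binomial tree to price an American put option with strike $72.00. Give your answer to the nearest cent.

Risk-neutral probability p = (e^0.1 − 0.65)/(1.3 − 0.65) = 0.4552/0.6500 = 0.7003
Terminal stock prices: S_uu = 135.2, S_ud = 67.6, S_dd = 33.8
Terminal payoffs (K − S): max(-63.2, 0) = 0, max(4.4, 0) = 4.4, max(38.2, 0) = 38.2
Node u (S = 104): continuation = e^(−0.1)·[0.7003·0.0000 + 0.2997·4.4000] = 1.1933; exercise value = 0.0000 ≤ continuation, so V_u = 1.1933
Node d (S = 52): continuation = e^(−0.1)·[0.7003·4.4000 + 0.2997·38.2000] = 13.1483; exercise value = 20.0000 > continuation, so V_d = 20.0000 (exercise)
Node 0 (S = 80): continuation = e^(−0.1)·[0.7003·1.1933 + 0.2997·20.0000] = 6.1804; exercise value = 0.0000 ≤ continuation, so V_0 = 6.1804

$6.18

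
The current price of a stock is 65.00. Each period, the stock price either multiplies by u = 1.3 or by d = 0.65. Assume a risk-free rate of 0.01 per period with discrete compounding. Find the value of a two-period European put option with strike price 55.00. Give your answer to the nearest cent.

Risk-neutral probability p = (1 + 0.01 − 0.65)/(1.3 − 0.65) = 0.3600/0.6500 = 0.5538
Terminal stock prices: S_uu = 109.9, S_ud = 54.93, S_dd = 27.46
Terminal payoffs (K − S): max(-54.85, 0) = 0, max(0.075, 0) = 0.075, max(27.54, 0) = 27.54
Node u (S = 84.5): V_u = 1/1.01·[0.5538·0.0000 + 0.4462·0.0750] = 0.0331
Node d (S = 42.25): V_d = 1/1.01·[0.5538·0.0750 + 0.4462·27.5375] = 12.2054
Node 0 (S = 65): V_0 = 1/1.01·[0.5538·0.0331 + 0.4462·12.2054] = 5.4098

5.41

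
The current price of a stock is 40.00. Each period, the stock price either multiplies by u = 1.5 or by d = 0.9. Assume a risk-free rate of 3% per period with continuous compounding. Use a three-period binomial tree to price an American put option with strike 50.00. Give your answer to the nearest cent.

Risk-neutral probability p = (e^0.03 − 0.9)/(1.5 − 0.9) = 0.1305/0.6000 = 0.2174
Terminal stock prices: S_uuu = 135, S_uud = 81, S_udd = 48.6, S_ddd = 29.16
Terminal payoffs (K − S): max(-85, 0) = 0, max(-31, 0) = 0, max(1.4, 0) = 1.4, max(20.84, 0) = 20.84
Node uu (S = 90): continuation = e^(−0.03)·[0.2174·0.0000 + 0.7826·0.0000] = 0.0000; exercise value = 0.0000 ≤ continuation, so V_uu = 0.0000
Node ud (S = 54): continuation = e^(−0.03)·[0.2174·0.0000 + 0.7826·1.4000] = 1.0632; exercise value = 0.0000 ≤ continuation, so V_ud = 1.0632
Node dd (S = 32.4): continuation = e^(−0.03)·[0.2174·1.4000 + 0.7826·20.8400] = 16.1223; exercise value = 17.6000 > continuation, so V_dd = 17.6000 (exercise)
Node u (S = 60): continuation = e^(−0.03)·[0.2174·0.0000 + 0.7826·1.0632] = 0.8075; exercise value = 0.0000 ≤ continuation, so V_u = 0.8075
Node d (S = 36): continuation = e^(−0.03)·[0.2174·1.0632 + 0.7826·17.6000] = 13.5906; exercise value = 14.0000 > continuation, so V_d = 14.0000 (exercise)
Node 0 (S = 40): continuation = e^(−0.03)·[0.2174·0.8075 + 0.7826·14.0000] = 10.8026; exercise value = 10.0000 ≤ continuation, so V_0 = 10.8026

10.80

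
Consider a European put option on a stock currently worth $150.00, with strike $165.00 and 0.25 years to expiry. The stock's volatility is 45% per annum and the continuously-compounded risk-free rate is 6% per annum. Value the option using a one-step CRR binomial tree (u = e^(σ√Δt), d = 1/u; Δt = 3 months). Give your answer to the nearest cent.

$23.29

CRR parameters: u = e^(σ√Δt) = e^(0.45·√0.25) = 1.2523, d = 1/u = 0.7985
Per-period rate: rΔt = 0.06·0.25 = 0.015, so R = e^0.015 = 1.0151
Risk-neutral probability p = (e^0.015 − 0.7985)/(1.2523 − 0.7985) = 0.2166/0.4538 = 0.4773
Terminal stock prices: S_u = 187.8, S_d = 119.8
Terminal payoffs (K − S): max(-22.85, 0) = 0, max(45.22, 0) = 45.22
Node 0 (S = 150): V_0 = e^(−0.015)·[0.4773·0.0000 + 0.5227·45.2226] = 23.2864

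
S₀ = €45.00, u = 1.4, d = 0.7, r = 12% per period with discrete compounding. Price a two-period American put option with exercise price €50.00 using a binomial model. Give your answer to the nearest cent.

Risk-neutral probability p = (1 + 0.12 − 0.7)/(1.4 − 0.7) = 0.4200/0.7000 = 0.6000
Terminal stock prices: S_uu = 88.2, S_ud = 44.1, S_dd = 22.05
Terminal payoffs (K − S): max(-38.2, 0) = 0, max(5.9, 0) = 5.9, max(27.95, 0) = 27.95
Node u (S = 63): continuation = 1/1.12·[0.6000·0.0000 + 0.4000·5.9000] = 2.1071; exercise value = 0.0000 ≤ continuation, so V_u = 2.1071
Node d (S = 31.5): continuation = 1/1.12·[0.6000·5.9000 + 0.4000·27.9500] = 13.1429; exercise value = 18.5000 > continuation, so V_d = 18.5000 (exercise)
Node 0 (S = 45): continuation = 1/1.12·[0.6000·2.1071 + 0.4000·18.5000] = 7.7360; exercise value = 5.0000 ≤ continuation, so V_0 = 7.7360

€7.74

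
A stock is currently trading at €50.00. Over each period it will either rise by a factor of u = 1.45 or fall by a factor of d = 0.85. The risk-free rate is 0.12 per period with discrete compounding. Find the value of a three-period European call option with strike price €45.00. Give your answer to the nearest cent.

€19.66

Risk-neutral probability p = (1 + 0.12 − 0.85)/(1.45 − 0.85) = 0.2700/0.6000 = 0.4500
Terminal stock prices: S_uuu = 152.4, S_uud = 89.36, S_udd = 52.38, S_ddd = 30.71
Terminal payoffs (S − K): max(107.4, 0) = 107.4, max(44.36, 0) = 44.36, max(7.381, 0) = 7.381, max(-14.29, 0) = 0
Node uu (S = 105.1): V_uu = 1/1.12·[0.4500·107.4313 + 0.5500·44.3563] = 64.9464
Node ud (S = 61.62): V_ud = 1/1.12·[0.4500·44.3563 + 0.5500·7.3812] = 21.4464
Node dd (S = 36.12): V_dd = 1/1.12·[0.4500·7.3812 + 0.5500·0.0000] = 2.9657
Node u (S = 72.5): V_u = 1/1.12·[0.4500·64.9464 + 0.5500·21.4464] = 36.6263
Node d (S = 42.5): V_d = 1/1.12·[0.4500·21.4464 + 0.5500·2.9657] = 10.0732
Node 0 (S = 50): V_0 = 1/1.12·[0.4500·36.6263 + 0.5500·10.0732] = 19.6626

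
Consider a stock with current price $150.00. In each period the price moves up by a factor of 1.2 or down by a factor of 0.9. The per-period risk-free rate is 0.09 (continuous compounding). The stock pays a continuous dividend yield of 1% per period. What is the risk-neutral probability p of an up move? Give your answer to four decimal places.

p = 0.6110

Per-period risk-free factor R = e^0.09 = 1.0942; dividend-adjusted growth = e^(0.09−0.01) = 1.0833.
Risk-neutral probability p = (1.0833 − 0.9)/(1.2 − 0.9) = 0.1833/0.3000 = 0.6110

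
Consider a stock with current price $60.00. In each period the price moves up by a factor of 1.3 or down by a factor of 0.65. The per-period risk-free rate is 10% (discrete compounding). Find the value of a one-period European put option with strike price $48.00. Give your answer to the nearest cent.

$2.52

Risk-neutral probability p = (1 + 0.1 − 0.65)/(1.3 − 0.65) = 0.4500/0.6500 = 0.6923
Terminal stock prices: S_u = 78, S_d = 39
Terminal payoffs (K − S): max(-30, 0) = 0, max(9, 0) = 9
Node 0 (S = 60): V_0 = 1/1.1·[0.6923·0.0000 + 0.3077·9.0000] = 2.5175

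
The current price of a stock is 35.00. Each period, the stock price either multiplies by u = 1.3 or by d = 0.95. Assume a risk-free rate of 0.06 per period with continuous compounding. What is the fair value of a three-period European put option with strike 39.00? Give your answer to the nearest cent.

2.37

Risk-neutral probability p = (e^0.06 − 0.95)/(1.3 − 0.95) = 0.1118/0.3500 = 0.3195
Terminal stock prices: S_uuu = 76.89, S_uud = 56.19, S_udd = 41.06, S_ddd = 30.01
Terminal payoffs (K − S): max(-37.89, 0) = 0, max(-17.19, 0) = 0, max(-2.064, 0) = 0, max(8.992, 0) = 8.992
Node uu (S = 59.15): V_uu = e^(−0.06)·[0.3195·0.0000 + 0.6805·0.0000] = 0.0000
Node ud (S = 43.23): V_ud = e^(−0.06)·[0.3195·0.0000 + 0.6805·0.0000] = 0.0000
Node dd (S = 31.59): V_dd = e^(−0.06)·[0.3195·0.0000 + 0.6805·8.9919] = 5.7624
Node u (S = 45.5): V_u = e^(−0.06)·[0.3195·0.0000 + 0.6805·0.0000] = 0.0000
Node d (S = 33.25): V_d = e^(−0.06)·[0.3195·0.0000 + 0.6805·5.7624] = 3.6927
Node 0 (S = 35): V_0 = e^(−0.06)·[0.3195·0.0000 + 0.6805·3.6927] = 2.3665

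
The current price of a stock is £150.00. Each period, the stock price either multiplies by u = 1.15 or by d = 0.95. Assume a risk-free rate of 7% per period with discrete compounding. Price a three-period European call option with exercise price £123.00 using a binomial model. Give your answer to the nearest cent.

£49.60

Risk-neutral probability p = (1 + 0.07 − 0.95)/(1.15 − 0.95) = 0.1200/0.2000 = 0.6000
Terminal stock prices: S_uuu = 228.1, S_uud = 188.5, S_udd = 155.7, S_ddd = 128.6
Terminal payoffs (S − K): max(105.1, 0) = 105.1, max(65.46, 0) = 65.46, max(32.68, 0) = 32.68, max(5.606, 0) = 5.606
Node uu (S = 198.4): V_uu = 1/1.07·[0.6000·105.1312 + 0.4000·65.4562] = 83.4217
Node ud (S = 163.9): V_ud = 1/1.07·[0.6000·65.4562 + 0.4000·32.6813] = 48.9217
Node dd (S = 135.4): V_dd = 1/1.07·[0.6000·32.6813 + 0.4000·5.6062] = 20.4217
Node u (S = 172.5): V_u = 1/1.07·[0.6000·83.4217 + 0.4000·48.9217] = 65.0670
Node d (S = 142.5): V_d = 1/1.07·[0.6000·48.9217 + 0.4000·20.4217] = 35.0670
Node 0 (S = 150): V_0 = 1/1.07·[0.6000·65.0670 + 0.4000·35.0670] = 49.5954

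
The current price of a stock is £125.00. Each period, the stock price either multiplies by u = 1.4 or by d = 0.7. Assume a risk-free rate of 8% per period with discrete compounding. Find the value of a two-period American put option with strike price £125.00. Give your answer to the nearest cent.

Risk-neutral probability p = (1 + 0.08 − 0.7)/(1.4 − 0.7) = 0.3800/0.7000 = 0.5429
Terminal stock prices: S_uu = 245, S_ud = 122.5, S_dd = 61.25
Terminal payoffs (K − S): max(-120, 0) = 0, max(2.5, 0) = 2.5, max(63.75, 0) = 63.75
Node u (S = 175): continuation = 1/1.08·[0.5429·0.0000 + 0.4571·2.5000] = 1.0582; exercise value = 0.0000 ≤ continuation, so V_u = 1.0582
Node d (S = 87.5): continuation = 1/1.08·[0.5429·2.5000 + 0.4571·63.7500] = 28.2407; exercise value = 37.5000 > continuation, so V_d = 37.5000 (exercise)
Node 0 (S = 125): continuation = 1/1.08·[0.5429·1.0582 + 0.4571·37.5000] = 16.4049; exercise value = 0.0000 ≤ continuation, so V_0 = 16.4049

£16.40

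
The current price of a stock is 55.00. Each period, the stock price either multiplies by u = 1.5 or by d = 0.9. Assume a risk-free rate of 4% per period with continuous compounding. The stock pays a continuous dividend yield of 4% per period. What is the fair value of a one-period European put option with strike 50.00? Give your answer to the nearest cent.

0.40

Per-period risk-free factor R = e^0.04 = 1.0408; dividend-adjusted growth = e^(0.04−0.04) = 1.0000.
Risk-neutral probability p = (1.0000 − 0.9)/(1.5 − 0.9) = 0.1000/0.6000 = 0.1667
Terminal stock prices: S_u = 82.5, S_d = 49.5
Terminal payoffs (K − S): max(-32.5, 0) = 0, max(0.5, 0) = 0.5
Node 0 (S = 55): V_0 = e^(−0.04)·[0.1667·0.0000 + 0.8333·0.5000] = 0.4003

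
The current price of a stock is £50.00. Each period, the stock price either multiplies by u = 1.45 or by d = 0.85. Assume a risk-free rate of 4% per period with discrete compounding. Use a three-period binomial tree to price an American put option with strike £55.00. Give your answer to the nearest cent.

Risk-neutral probability p = (1 + 0.04 − 0.85)/(1.45 − 0.85) = 0.1900/0.6000 = 0.3167
Terminal stock prices: S_uuu = 152.4, S_uud = 89.36, S_udd = 52.38, S_ddd = 30.71
Terminal payoffs (K − S): max(-97.43, 0) = 0, max(-34.36, 0) = 0, max(2.619, 0) = 2.619, max(24.29, 0) = 24.29
Node uu (S = 105.1): continuation = 1/1.04·[0.3167·0.0000 + 0.6833·0.0000] = 0.0000; exercise value = 0.0000 ≤ continuation, so V_uu = 0.0000
Node ud (S = 61.62): continuation = 1/1.04·[0.3167·0.0000 + 0.6833·2.6188] = 1.7207; exercise value = 0.0000 ≤ continuation, so V_ud = 1.7207
Node dd (S = 36.12): continuation = 1/1.04·[0.3167·2.6188 + 0.6833·24.2938] = 16.7596; exercise value = 18.8750 > continuation, so V_dd = 18.8750 (exercise)
Node u (S = 72.5): continuation = 1/1.04·[0.3167·0.0000 + 0.6833·1.7207] = 1.1306; exercise value = 0.0000 ≤ continuation, so V_u = 1.1306
Node d (S = 42.5): continuation = 1/1.04·[0.3167·1.7207 + 0.6833·18.8750] = 12.9258; exercise value = 12.5000 ≤ continuation, so V_d = 12.9258
Node 0 (S = 50): continuation = 1/1.04·[0.3167·1.1306 + 0.6833·12.9258] = 8.8371; exercise value = 5.0000 ≤ continuation, so V_0 = 8.8371

£8.84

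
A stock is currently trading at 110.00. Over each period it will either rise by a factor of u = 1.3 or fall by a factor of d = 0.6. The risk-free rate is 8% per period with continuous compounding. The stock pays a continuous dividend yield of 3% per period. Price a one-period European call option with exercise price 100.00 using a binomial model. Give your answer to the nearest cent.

Per-period risk-free factor R = e^0.08 = 1.0833; dividend-adjusted growth = e^(0.08−0.03) = 1.0513.
Risk-neutral probability p = (1.0513 − 0.6)/(1.3 − 0.6) = 0.4513/0.7000 = 0.6447
Terminal stock prices: S_u = 143, S_d = 66
Terminal payoffs (S − K): max(43, 0) = 43, max(-34, 0) = 0
Node 0 (S = 110): V_0 = e^(−0.08)·[0.6447·43.0000 + 0.3553·0.0000] = 25.5897

25.59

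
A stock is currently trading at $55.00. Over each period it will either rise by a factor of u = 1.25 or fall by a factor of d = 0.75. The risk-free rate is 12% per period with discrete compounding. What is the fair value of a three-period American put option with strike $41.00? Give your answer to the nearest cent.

$0.71

Risk-neutral probability p = (1 + 0.12 − 0.75)/(1.25 − 0.75) = 0.3700/0.5000 = 0.7400
Terminal stock prices: S_uuu = 107.4, S_uud = 64.45, S_udd = 38.67, S_ddd = 23.2
Terminal payoffs (K − S): max(-66.42, 0) = 0, max(-23.45, 0) = 0, max(2.328, 0) = 2.328, max(17.8, 0) = 17.8
Node uu (S = 85.94): continuation = 1/1.12·[0.7400·0.0000 + 0.2600·0.0000] = 0.0000; exercise value = 0.0000 ≤ continuation, so V_uu = 0.0000
Node ud (S = 51.56): continuation = 1/1.12·[0.7400·0.0000 + 0.2600·2.3281] = 0.5405; exercise value = 0.0000 ≤ continuation, so V_ud = 0.5405
Node dd (S = 30.94): continuation = 1/1.12·[0.7400·2.3281 + 0.2600·17.7969] = 5.6696; exercise value = 10.0625 > continuation, so V_dd = 10.0625 (exercise)
Node u (S = 68.75): continuation = 1/1.12·[0.7400·0.0000 + 0.2600·0.5405] = 0.1255; exercise value = 0.0000 ≤ continuation, so V_u = 0.1255
Node d (S = 41.25): continuation = 1/1.12·[0.7400·0.5405 + 0.2600·10.0625] = 2.6930; exercise value = 0.0000 ≤ continuation, so V_d = 2.6930
Node 0 (S = 55): continuation = 1/1.12·[0.7400·0.1255 + 0.2600·2.6930] = 0.7081; exercise value = 0.0000 ≤ continuation, so V_0 = 0.7081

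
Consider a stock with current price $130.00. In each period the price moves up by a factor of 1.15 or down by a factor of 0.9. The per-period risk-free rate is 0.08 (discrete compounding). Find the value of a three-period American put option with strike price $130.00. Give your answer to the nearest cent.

Risk-neutral probability p = (1 + 0.08 − 0.9)/(1.15 − 0.9) = 0.1800/0.2500 = 0.7200
Terminal stock prices: S_uuu = 197.7, S_uud = 154.7, S_udd = 121.1, S_ddd = 94.77
Terminal payoffs (K − S): max(-67.71, 0) = 0, max(-24.73, 0) = 0, max(8.905, 0) = 8.905, max(35.23, 0) = 35.23
Node uu (S = 171.9): continuation = 1/1.08·[0.7200·0.0000 + 0.2800·0.0000] = 0.0000; exercise value = 0.0000 ≤ continuation, so V_uu = 0.0000
Node ud (S = 134.6): continuation = 1/1.08·[0.7200·0.0000 + 0.2800·8.9050] = 2.3087; exercise value = 0.0000 ≤ continuation, so V_ud = 2.3087
Node dd (S = 105.3): continuation = 1/1.08·[0.7200·8.9050 + 0.2800·35.2300] = 15.0704; exercise value = 24.7000 > continuation, so V_dd = 24.7000 (exercise)
Node u (S = 149.5): continuation = 1/1.08·[0.7200·0.0000 + 0.2800·2.3087] = 0.5986; exercise value = 0.0000 ≤ continuation, so V_u = 0.5986
Node d (S = 117): continuation = 1/1.08·[0.7200·2.3087 + 0.2800·24.7000] = 7.9428; exercise value = 13.0000 > continuation, so V_d = 13.0000 (exercise)
Node 0 (S = 130): continuation = 1/1.08·[0.7200·0.5986 + 0.2800·13.0000] = 3.7694; exercise value = 0.0000 ≤ continuation, so V_0 = 3.7694

$3.77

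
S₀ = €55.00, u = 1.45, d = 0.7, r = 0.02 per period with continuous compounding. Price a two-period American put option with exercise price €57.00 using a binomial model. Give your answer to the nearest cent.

Risk-neutral probability p = (e^0.02 − 0.7)/(1.45 − 0.7) = 0.3202/0.7500 = 0.4269
Terminal stock prices: S_uu = 115.6, S_ud = 55.82, S_dd = 26.95
Terminal payoffs (K − S): max(-58.64, 0) = 0, max(1.175, 0) = 1.175, max(30.05, 0) = 30.05
Node u (S = 79.75): continuation = e^(−0.02)·[0.4269·0.0000 + 0.5731·1.1750] = 0.6600; exercise value = 0.0000 ≤ continuation, so V_u = 0.6600
Node d (S = 38.5): continuation = e^(−0.02)·[0.4269·1.1750 + 0.5731·30.0500] = 17.3713; exercise value = 18.5000 > continuation, so V_d = 18.5000 (exercise)
Node 0 (S = 55): continuation = e^(−0.02)·[0.4269·0.6600 + 0.5731·18.5000] = 10.6680; exercise value = 2.0000 ≤ continuation, so V_0 = 10.6680

€10.67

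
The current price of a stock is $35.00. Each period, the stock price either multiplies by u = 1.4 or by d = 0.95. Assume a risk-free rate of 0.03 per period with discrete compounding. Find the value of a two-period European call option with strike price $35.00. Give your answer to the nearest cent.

$4.18

Risk-neutral probability p = (1 + 0.03 − 0.95)/(1.4 − 0.95) = 0.0800/0.4500 = 0.1778
Terminal stock prices: S_uu = 68.6, S_ud = 46.55, S_dd = 31.59
Terminal payoffs (S − K): max(33.6, 0) = 33.6, max(11.55, 0) = 11.55, max(-3.413, 0) = 0
Node u (S = 49): V_u = 1/1.03·[0.1778·33.6000 + 0.8222·11.5500] = 15.0194
Node d (S = 33.25): V_d = 1/1.03·[0.1778·11.5500 + 0.8222·0.0000] = 1.9935
Node 0 (S = 35): V_0 = 1/1.03·[0.1778·15.0194 + 0.8222·1.9935] = 4.1837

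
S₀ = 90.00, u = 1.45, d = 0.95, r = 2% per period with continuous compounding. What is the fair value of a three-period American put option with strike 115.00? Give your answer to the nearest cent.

Risk-neutral probability p = (e^0.02 − 0.95)/(1.45 − 0.95) = 0.0702/0.5000 = 0.1404
Terminal stock prices: S_uuu = 274.4, S_uud = 179.8, S_udd = 117.8, S_ddd = 77.16
Terminal payoffs (K − S): max(-159.4, 0) = 0, max(-64.76, 0) = 0, max(-2.776, 0) = 0, max(37.84, 0) = 37.84
Node uu (S = 189.2): continuation = e^(−0.02)·[0.1404·0.0000 + 0.8596·0.0000] = 0.0000; exercise value = 0.0000 ≤ continuation, so V_uu = 0.0000
Node ud (S = 124): continuation = e^(−0.02)·[0.1404·0.0000 + 0.8596·0.0000] = 0.0000; exercise value = 0.0000 ≤ continuation, so V_ud = 0.0000
Node dd (S = 81.22): continuation = e^(−0.02)·[0.1404·0.0000 + 0.8596·37.8363] = 31.8799; exercise value = 33.7750 > continuation, so V_dd = 33.7750 (exercise)
Node u (S = 130.5): continuation = e^(−0.02)·[0.1404·0.0000 + 0.8596·0.0000] = 0.0000; exercise value = 0.0000 ≤ continuation, so V_u = 0.0000
Node d (S = 85.5): continuation = e^(−0.02)·[0.1404·0.0000 + 0.8596·33.7750] = 28.4580; exercise value = 29.5000 > continuation, so V_d = 29.5000 (exercise)
Node 0 (S = 90): continuation = e^(−0.02)·[0.1404·0.0000 + 0.8596·29.5000] = 24.8560; exercise value = 25.0000 > continuation, so V_0 = 25.0000 (exercise)

25.00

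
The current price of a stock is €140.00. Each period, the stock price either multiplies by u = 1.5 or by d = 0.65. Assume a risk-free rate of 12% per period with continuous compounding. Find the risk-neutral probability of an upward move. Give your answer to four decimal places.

Risk-neutral probability p = (e^0.12 − 0.65)/(1.5 − 0.65) = 0.4775/0.8500 = 0.5618

p = 0.5618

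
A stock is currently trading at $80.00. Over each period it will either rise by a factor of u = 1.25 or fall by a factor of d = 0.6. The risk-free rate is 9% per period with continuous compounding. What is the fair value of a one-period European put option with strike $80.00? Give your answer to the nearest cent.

Risk-neutral probability p = (e^0.09 − 0.6)/(1.25 − 0.6) = 0.4942/0.6500 = 0.7603
Terminal stock prices: S_u = 100, S_d = 48
Terminal payoffs (K − S): max(-20, 0) = 0, max(32, 0) = 32
Node 0 (S = 80): V_0 = e^(−0.09)·[0.7603·0.0000 + 0.2397·32.0000] = 7.0111

$7.01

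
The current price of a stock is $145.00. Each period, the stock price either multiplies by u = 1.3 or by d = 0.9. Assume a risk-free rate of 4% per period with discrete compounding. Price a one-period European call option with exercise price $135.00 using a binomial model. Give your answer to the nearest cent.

$18.00

Risk-neutral probability p = (1 + 0.04 − 0.9)/(1.3 − 0.9) = 0.1400/0.4000 = 0.3500
Terminal stock prices: S_u = 188.5, S_d = 130.5
Terminal payoffs (S − K): max(53.5, 0) = 53.5, max(-4.5, 0) = 0
Node 0 (S = 145): V_0 = 1/1.04·[0.3500·53.5000 + 0.6500·0.0000] = 18.0048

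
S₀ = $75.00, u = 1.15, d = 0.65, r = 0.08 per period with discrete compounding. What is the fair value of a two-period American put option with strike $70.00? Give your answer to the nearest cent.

$4.19

Risk-neutral probability p = (1 + 0.08 − 0.65)/(1.15 − 0.65) = 0.4300/0.5000 = 0.8600
Terminal stock prices: S_uu = 99.19, S_ud = 56.06, S_dd = 31.69
Terminal payoffs (K − S): max(-29.19, 0) = 0, max(13.94, 0) = 13.94, max(38.31, 0) = 38.31
Node u (S = 86.25): continuation = 1/1.08·[0.8600·0.0000 + 0.1400·13.9375] = 1.8067; exercise value = 0.0000 ≤ continuation, so V_u = 1.8067
Node d (S = 48.75): continuation = 1/1.08·[0.8600·13.9375 + 0.1400·38.3125] = 16.0648; exercise value = 21.2500 > continuation, so V_d = 21.2500 (exercise)
Node 0 (S = 75): continuation = 1/1.08·[0.8600·1.8067 + 0.1400·21.2500] = 4.1933; exercise value = 0.0000 ≤ continuation, so V_0 = 4.1933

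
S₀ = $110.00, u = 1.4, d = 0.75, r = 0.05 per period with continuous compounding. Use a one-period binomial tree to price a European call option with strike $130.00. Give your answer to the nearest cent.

Risk-neutral probability p = (e^0.05 − 0.75)/(1.4 − 0.75) = 0.3013/0.6500 = 0.4635
Terminal stock prices: S_u = 154, S_d = 82.5
Terminal payoffs (S − K): max(24, 0) = 24, max(-47.5, 0) = 0
Node 0 (S = 110): V_0 = e^(−0.05)·[0.4635·24.0000 + 0.5365·0.0000] = 10.5813

$10.58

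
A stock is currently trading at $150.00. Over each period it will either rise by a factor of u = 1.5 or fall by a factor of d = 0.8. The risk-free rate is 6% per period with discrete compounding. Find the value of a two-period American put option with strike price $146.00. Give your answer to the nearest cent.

Risk-neutral probability p = (1 + 0.06 − 0.8)/(1.5 − 0.8) = 0.2600/0.7000 = 0.3714
Terminal stock prices: S_uu = 337.5, S_ud = 180, S_dd = 96
Terminal payoffs (K − S): max(-191.5, 0) = 0, max(-34, 0) = 0, max(50, 0) = 50
Node u (S = 225): continuation = 1/1.06·[0.3714·0.0000 + 0.6286·0.0000] = 0.0000; exercise value = 0.0000 ≤ continuation, so V_u = 0.0000
Node d (S = 120): continuation = 1/1.06·[0.3714·0.0000 + 0.6286·50.0000] = 29.6496; exercise value = 26.0000 ≤ continuation, so V_d = 29.6496
Node 0 (S = 150): continuation = 1/1.06·[0.3714·0.0000 + 0.6286·29.6496] = 17.5820; exercise value = 0.0000 ≤ continuation, so V_0 = 17.5820

$17.58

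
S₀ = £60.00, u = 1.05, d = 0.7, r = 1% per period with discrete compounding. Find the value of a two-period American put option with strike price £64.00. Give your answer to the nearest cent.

Risk-neutral probability p = (1 + 0.01 − 0.7)/(1.05 − 0.7) = 0.3100/0.3500 = 0.8857
Terminal stock prices: S_uu = 66.15, S_ud = 44.1, S_dd = 29.4
Terminal payoffs (K − S): max(-2.15, 0) = 0, max(19.9, 0) = 19.9, max(34.6, 0) = 34.6
Node u (S = 63): continuation = 1/1.01·[0.8857·0.0000 + 0.1143·19.9000] = 2.2518; exercise value = 1.0000 ≤ continuation, so V_u = 2.2518
Node d (S = 42): continuation = 1/1.01·[0.8857·19.9000 + 0.1143·34.6000] = 21.3663; exercise value = 22.0000 > continuation, so V_d = 22.0000 (exercise)
Node 0 (S = 60): continuation = 1/1.01·[0.8857·2.2518 + 0.1143·22.0000] = 4.4641; exercise value = 4.0000 ≤ continuation, so V_0 = 4.4641

£4.46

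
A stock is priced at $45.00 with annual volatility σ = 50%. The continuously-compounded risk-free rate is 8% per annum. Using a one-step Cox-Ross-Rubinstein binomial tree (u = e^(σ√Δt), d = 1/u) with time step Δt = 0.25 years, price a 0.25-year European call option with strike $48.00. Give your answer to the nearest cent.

$4.58

CRR parameters: u = e^(σ√Δt) = e^(0.5·√0.25) = 1.2840, d = 1/u = 0.7788
Per-period rate: rΔt = 0.08·0.25 = 0.02, so R = e^0.02 = 1.0202
Risk-neutral probability p = (e^0.02 − 0.7788)/(1.2840 − 0.7788) = 0.2414/0.5052 = 0.4778
Terminal stock prices: S_u = 57.78, S_d = 35.05
Terminal payoffs (S − K): max(9.781, 0) = 9.781, max(-12.95, 0) = 0
Node 0 (S = 45): V_0 = e^(−0.02)·[0.4778·9.7811 + 0.5222·0.0000] = 4.5810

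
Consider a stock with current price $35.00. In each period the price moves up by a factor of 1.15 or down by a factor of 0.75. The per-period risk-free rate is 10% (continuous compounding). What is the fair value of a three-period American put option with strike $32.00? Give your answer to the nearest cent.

Risk-neutral probability p = (e^0.1 − 0.75)/(1.15 − 0.75) = 0.3552/0.4000 = 0.8879
Terminal stock prices: S_uuu = 53.23, S_uud = 34.72, S_udd = 22.64, S_ddd = 14.77
Terminal payoffs (K − S): max(-21.23, 0) = 0, max(-2.716, 0) = 0, max(9.359, 0) = 9.359, max(17.23, 0) = 17.23
Node uu (S = 46.29): continuation = e^(−0.1)·[0.8879·0.0000 + 0.1121·0.0000] = 0.0000; exercise value = 0.0000 ≤ continuation, so V_uu = 0.0000
Node ud (S = 30.19): continuation = e^(−0.1)·[0.8879·0.0000 + 0.1121·9.3594] = 0.9491; exercise value = 1.8125 > continuation, so V_ud = 1.8125 (exercise)
Node dd (S = 19.69): continuation = e^(−0.1)·[0.8879·9.3594 + 0.1121·17.2344] = 9.2673; exercise value = 12.3125 > continuation, so V_dd = 12.3125 (exercise)
Node u (S = 40.25): continuation = e^(−0.1)·[0.8879·0.0000 + 0.1121·1.8125] = 0.1838; exercise value = 0.0000 ≤ continuation, so V_u = 0.1838
Node d (S = 26.25): continuation = e^(−0.1)·[0.8879·1.8125 + 0.1121·12.3125] = 2.7048; exercise value = 5.7500 > continuation, so V_d = 5.7500 (exercise)
Node 0 (S = 35): continuation = e^(−0.1)·[0.8879·0.1838 + 0.1121·5.7500] = 0.7308; exercise value = 0.0000 ≤ continuation, so V_0 = 0.7308

$0.73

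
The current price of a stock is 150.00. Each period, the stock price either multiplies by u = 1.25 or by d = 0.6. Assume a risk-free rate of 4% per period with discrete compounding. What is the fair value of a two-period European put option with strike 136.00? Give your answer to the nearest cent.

17.42

Risk-neutral probability p = (1 + 0.04 − 0.6)/(1.25 − 0.6) = 0.4400/0.6500 = 0.6769
Terminal stock prices: S_uu = 234.4, S_ud = 112.5, S_dd = 54
Terminal payoffs (K − S): max(-98.38, 0) = 0, max(23.5, 0) = 23.5, max(82, 0) = 82
Node u (S = 187.5): V_u = 1/1.04·[0.6769·0.0000 + 0.3231·23.5000] = 7.3003
Node d (S = 90): V_d = 1/1.04·[0.6769·23.5000 + 0.3231·82.0000] = 40.7692
Node 0 (S = 150): V_0 = 1/1.04·[0.6769·7.3003 + 0.3231·40.7692] = 17.4167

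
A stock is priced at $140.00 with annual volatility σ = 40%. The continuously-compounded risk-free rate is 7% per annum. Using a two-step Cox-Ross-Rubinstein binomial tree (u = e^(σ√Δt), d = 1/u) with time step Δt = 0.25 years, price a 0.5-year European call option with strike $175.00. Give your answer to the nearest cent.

CRR parameters: u = e^(σ√Δt) = e^(0.4·√0.25) = 1.2214, d = 1/u = 0.8187
Per-period rate: rΔt = 0.07·0.25 = 0.0175, so R = e^0.0175 = 1.0177
Risk-neutral probability p = (e^0.0175 − 0.8187)/(1.2214 − 0.8187) = 0.1989/0.4027 = 0.4940
Terminal stock prices: S_uu = 208.9, S_ud = 140, S_dd = 93.84
Terminal payoffs (S − K): max(33.86, 0) = 33.86, max(-35, 0) = 0, max(-81.16, 0) = 0
Node u (S = 171): V_u = e^(−0.0175)·[0.4940·33.8555 + 0.5060·0.0000] = 16.4347
Node d (S = 114.6): V_d = e^(−0.0175)·[0.4940·0.0000 + 0.5060·0.0000] = 0.0000
Node 0 (S = 140): V_0 = e^(−0.0175)·[0.4940·16.4347 + 0.5060·0.0000] = 7.9780

$7.98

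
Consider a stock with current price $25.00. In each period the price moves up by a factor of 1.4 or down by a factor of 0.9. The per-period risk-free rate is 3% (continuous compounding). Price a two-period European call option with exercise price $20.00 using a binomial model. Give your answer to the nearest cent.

Risk-neutral probability p = (e^0.03 − 0.9)/(1.4 − 0.9) = 0.1305/0.5000 = 0.2609
Terminal stock prices: S_uu = 49, S_ud = 31.5, S_dd = 20.25
Terminal payoffs (S − K): max(29, 0) = 29, max(11.5, 0) = 11.5, max(0.25, 0) = 0.25
Node u (S = 35): V_u = e^(−0.03)·[0.2609·29.0000 + 0.7391·11.5000] = 15.5911
Node d (S = 22.5): V_d = e^(−0.03)·[0.2609·11.5000 + 0.7391·0.2500] = 3.0911
Node 0 (S = 25): V_0 = e^(−0.03)·[0.2609·15.5911 + 0.7391·3.0911] = 6.1647

$6.16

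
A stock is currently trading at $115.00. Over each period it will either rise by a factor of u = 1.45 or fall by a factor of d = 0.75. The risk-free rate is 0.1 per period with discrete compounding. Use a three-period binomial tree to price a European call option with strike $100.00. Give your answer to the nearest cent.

Risk-neutral probability p = (1 + 0.1 − 0.75)/(1.45 − 0.75) = 0.3500/0.7000 = 0.5000
Terminal stock prices: S_uuu = 350.6, S_uud = 181.3, S_udd = 93.8, S_ddd = 48.52
Terminal payoffs (S − K): max(250.6, 0) = 250.6, max(81.34, 0) = 81.34, max(-6.203, 0) = 0, max(-51.48, 0) = 0
Node uu (S = 241.8): V_uu = 1/1.1·[0.5000·250.5919 + 0.5000·81.3406] = 150.8784
Node ud (S = 125.1): V_ud = 1/1.1·[0.5000·81.3406 + 0.5000·0.0000] = 36.9730
Node dd (S = 64.69): V_dd = 1/1.1·[0.5000·0.0000 + 0.5000·0.0000] = 0.0000
Node u (S = 166.8): V_u = 1/1.1·[0.5000·150.8784 + 0.5000·36.9730] = 85.3870
Node d (S = 86.25): V_d = 1/1.1·[0.5000·36.9730 + 0.5000·0.0000] = 16.8059
Node 0 (S = 115): V_0 = 1/1.1·[0.5000·85.3870 + 0.5000·16.8059] = 46.4513

$46.45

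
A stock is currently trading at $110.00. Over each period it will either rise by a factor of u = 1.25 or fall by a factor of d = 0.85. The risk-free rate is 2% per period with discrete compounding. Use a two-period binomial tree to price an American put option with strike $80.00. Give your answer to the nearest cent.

$0.17

Risk-neutral probability p = (1 + 0.02 − 0.85)/(1.25 − 0.85) = 0.1700/0.4000 = 0.4250
Terminal stock prices: S_uu = 171.9, S_ud = 116.9, S_dd = 79.47
Terminal payoffs (K − S): max(-91.88, 0) = 0, max(-36.88, 0) = 0, max(0.525, 0) = 0.525
Node u (S = 137.5): continuation = 1/1.02·[0.4250·0.0000 + 0.5750·0.0000] = 0.0000; exercise value = 0.0000 ≤ continuation, so V_u = 0.0000
Node d (S = 93.5): continuation = 1/1.02·[0.4250·0.0000 + 0.5750·0.5250] = 0.2960; exercise value = 0.0000 ≤ continuation, so V_d = 0.2960
Node 0 (S = 110): continuation = 1/1.02·[0.4250·0.0000 + 0.5750·0.2960] = 0.1668; exercise value = 0.0000 ≤ continuation, so V_0 = 0.1668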